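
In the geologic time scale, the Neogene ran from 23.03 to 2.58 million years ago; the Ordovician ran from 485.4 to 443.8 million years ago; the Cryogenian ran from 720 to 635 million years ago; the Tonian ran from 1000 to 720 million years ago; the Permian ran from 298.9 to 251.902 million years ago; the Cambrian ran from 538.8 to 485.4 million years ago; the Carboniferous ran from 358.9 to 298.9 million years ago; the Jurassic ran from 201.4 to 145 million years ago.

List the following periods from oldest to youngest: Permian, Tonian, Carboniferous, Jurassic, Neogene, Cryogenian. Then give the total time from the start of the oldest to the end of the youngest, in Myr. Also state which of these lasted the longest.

Tonian → Cryogenian → Carboniferous → Permian → Jurassic → Neogene; total span 997.42 Myr; longest is Tonian

From the excerpt: Permian 298.9–251.902; Tonian 1000–720; Carboniferous 358.9–298.9; Jurassic 201.4–145; Neogene 23.03–2.58; Cryogenian 720–635 (Ma).
Larger Ma is earlier, so the oldest is Tonian and the youngest is Neogene; oldest to youngest: Tonian, Cryogenian, Carboniferous, Permian, Jurassic, Neogene.
Oldest start 1000 minus youngest end 2.58 gives 997.42 Myr overall.
Individual lengths (start − end): Carboniferous 60; Tonian 280; Neogene 20.45; Permian 46.998; Jurassic 56.4; Cryogenian 85. The largest is Tonian at 280 Myr.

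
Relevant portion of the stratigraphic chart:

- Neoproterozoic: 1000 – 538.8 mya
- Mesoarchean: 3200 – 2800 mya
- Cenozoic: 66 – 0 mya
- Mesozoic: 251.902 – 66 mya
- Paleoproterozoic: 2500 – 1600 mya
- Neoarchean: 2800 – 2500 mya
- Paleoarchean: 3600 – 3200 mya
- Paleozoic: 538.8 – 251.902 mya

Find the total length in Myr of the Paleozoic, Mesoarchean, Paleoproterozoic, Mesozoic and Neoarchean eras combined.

2072.8 million years

Duration is start − end for each: (538.8 − 251.902) + (3200 − 2800) + (2500 − 1600) + (251.902 − 66) + (2800 − 2500).
That is 286.898 + 400 + 900 + 185.902 + 300, which totals 2072.8 million years.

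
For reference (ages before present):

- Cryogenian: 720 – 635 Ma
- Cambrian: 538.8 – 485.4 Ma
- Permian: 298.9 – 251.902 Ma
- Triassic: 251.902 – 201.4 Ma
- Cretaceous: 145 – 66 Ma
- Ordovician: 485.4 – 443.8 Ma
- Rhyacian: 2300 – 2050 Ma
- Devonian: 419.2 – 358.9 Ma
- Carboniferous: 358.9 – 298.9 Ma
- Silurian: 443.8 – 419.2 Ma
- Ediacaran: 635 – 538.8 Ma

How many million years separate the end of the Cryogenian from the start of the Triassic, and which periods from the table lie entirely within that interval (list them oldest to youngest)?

End of Cryogenian = 635 Ma; start of Triassic = 251.902 Ma.
Gap = 635 − 251.902 = 383.098 Myr.
Periods wholly inside 635–251.902 Ma: Ediacaran (635–538.8), Cambrian (538.8–485.4), Ordovician (485.4–443.8), Silurian (443.8–419.2), Devonian (419.2–358.9), Carboniferous (358.9–298.9), Permian (298.9–251.902).

383.098 million years; Ediacaran, Cambrian, Ordovician, Silurian, Devonian, Carboniferous, Permian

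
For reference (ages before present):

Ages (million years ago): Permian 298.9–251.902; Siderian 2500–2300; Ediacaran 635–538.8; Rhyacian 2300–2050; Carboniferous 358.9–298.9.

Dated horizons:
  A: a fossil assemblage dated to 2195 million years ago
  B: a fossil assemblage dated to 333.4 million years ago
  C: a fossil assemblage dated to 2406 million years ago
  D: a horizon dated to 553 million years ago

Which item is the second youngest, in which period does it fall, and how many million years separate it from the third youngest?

Smaller Ma means younger, so youngest first: B 333.4 < D 553 < A 2195 < C 2406.
Counting 2 along gives D (553 Ma); the excerpt puts that inside the Ediacaran, 635–538.8 Ma.
Next in line is A (2195 Ma), and 2195 − 553 = 1642 Myr.

D, in the Ediacaran; 1642 million years to A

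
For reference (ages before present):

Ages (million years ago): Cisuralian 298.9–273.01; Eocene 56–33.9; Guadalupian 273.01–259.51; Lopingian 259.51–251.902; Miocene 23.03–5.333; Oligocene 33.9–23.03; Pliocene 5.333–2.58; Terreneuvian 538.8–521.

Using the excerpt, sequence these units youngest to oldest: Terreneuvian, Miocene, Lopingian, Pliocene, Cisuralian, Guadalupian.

The oldest of these is Terreneuvian (starts 538.8 Ma) and the youngest is Pliocene (ends 2.58 Ma).
In between, by decreasing start age: Cisuralian (298.9), Guadalupian (273.01), Lopingian (259.51), Miocene (23.03).
Listing youngest first means reversing that sequence.

Pliocene, Miocene, Lopingian, Guadalupian, Cisuralian, Terreneuvian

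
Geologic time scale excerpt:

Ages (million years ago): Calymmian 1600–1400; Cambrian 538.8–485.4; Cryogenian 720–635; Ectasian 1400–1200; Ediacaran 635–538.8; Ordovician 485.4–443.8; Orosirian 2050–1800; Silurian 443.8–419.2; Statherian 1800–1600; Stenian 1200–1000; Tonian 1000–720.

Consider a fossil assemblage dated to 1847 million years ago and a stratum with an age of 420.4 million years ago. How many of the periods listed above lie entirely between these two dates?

1847 Ma sits inside the Orosirian (2050–1800) and 420.4 Ma inside the Silurian (443.8–419.2); neither of those is wholly between the two dates.
The listed periods lying completely between them are Statherian, Calymmian, Ectasian, Stenian, Tonian, Cryogenian, Ediacaran, Cambrian, Ordovician — 9 in all.

9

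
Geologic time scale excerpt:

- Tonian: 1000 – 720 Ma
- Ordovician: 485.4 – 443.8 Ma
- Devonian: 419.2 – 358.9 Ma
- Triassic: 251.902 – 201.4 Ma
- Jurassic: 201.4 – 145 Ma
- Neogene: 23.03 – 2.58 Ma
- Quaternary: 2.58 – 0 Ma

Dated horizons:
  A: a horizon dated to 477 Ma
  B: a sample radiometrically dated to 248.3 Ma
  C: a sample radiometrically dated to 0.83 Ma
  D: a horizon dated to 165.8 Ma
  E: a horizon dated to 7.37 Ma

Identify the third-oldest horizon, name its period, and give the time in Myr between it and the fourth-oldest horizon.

Larger Ma means older, so oldest first: A 477 > B 248.3 > D 165.8 > E 7.37 > C 0.83.
Counting 3 along gives D (165.8 Ma); the excerpt puts that inside the Jurassic, 201.4–145 Ma.
Next in line is E (7.37 Ma), and 165.8 − 7.37 = 158.43 Myr.

D, in the Jurassic; 158.43 million years to E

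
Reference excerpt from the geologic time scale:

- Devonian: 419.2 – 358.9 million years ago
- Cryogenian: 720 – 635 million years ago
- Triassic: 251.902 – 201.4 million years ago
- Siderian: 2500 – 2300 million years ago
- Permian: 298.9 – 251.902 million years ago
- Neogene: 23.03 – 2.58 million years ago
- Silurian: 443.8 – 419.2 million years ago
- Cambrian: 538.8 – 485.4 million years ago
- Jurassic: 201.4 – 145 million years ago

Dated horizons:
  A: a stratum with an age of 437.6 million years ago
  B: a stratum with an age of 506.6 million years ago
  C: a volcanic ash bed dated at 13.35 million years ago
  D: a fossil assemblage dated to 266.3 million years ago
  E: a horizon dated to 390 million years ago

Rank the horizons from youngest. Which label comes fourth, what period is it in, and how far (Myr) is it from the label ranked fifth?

Sorted youngest-first by Ma: C (13.35), D (266.3), E (390), A (437.6), B (506.6).
The fourth youngest is A at 437.6 Ma, which lies in 443.8–419.2 Ma: the Silurian.
The fifth youngest is B at 506.6 Ma; separation = |437.6 − 506.6| = 69 Myr.

A, in the Silurian; 69 million years to B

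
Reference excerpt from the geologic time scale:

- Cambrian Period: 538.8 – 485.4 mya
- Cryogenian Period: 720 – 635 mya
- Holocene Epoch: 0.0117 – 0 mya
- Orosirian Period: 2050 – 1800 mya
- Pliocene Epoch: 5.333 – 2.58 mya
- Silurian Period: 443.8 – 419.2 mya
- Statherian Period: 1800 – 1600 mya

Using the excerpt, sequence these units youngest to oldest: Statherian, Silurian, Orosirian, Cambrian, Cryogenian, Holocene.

Holocene → Silurian → Cambrian → Cryogenian → Statherian → Orosirian

Sorting by start age (ascending Ma, since larger Ma = older): Holocene start 0.0117, Silurian start 443.8, Cambrian start 538.8, Cryogenian start 720, Statherian start 1800, Orosirian start 2050.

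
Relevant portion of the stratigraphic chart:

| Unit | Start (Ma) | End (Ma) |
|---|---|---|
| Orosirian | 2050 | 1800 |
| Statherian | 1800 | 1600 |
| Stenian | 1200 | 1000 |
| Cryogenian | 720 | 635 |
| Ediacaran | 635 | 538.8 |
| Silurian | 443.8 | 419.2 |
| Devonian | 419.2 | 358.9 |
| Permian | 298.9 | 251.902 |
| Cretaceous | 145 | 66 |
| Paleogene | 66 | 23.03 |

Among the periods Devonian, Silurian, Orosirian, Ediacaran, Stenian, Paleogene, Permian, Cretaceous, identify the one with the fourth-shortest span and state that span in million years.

Devonian, 60.3 million years

Start − end for each: Devonian 419.2 − 358.9 = 60.3; Silurian 443.8 − 419.2 = 24.6; Orosirian 2050 − 1800 = 250; Ediacaran 635 − 538.8 = 96.2; Stenian 1200 − 1000 = 200; Paleogene 66 − 23.03 = 42.97; Permian 298.9 − 251.902 = 46.998; Cretaceous 145 − 66 = 79.
Ranking these from shortest: Silurian < Paleogene < Permian < Devonian < Cretaceous < Ediacaran < Stenian < Orosirian.
Position 4 in that ranking is Devonian, which lasted 60.3 Myr.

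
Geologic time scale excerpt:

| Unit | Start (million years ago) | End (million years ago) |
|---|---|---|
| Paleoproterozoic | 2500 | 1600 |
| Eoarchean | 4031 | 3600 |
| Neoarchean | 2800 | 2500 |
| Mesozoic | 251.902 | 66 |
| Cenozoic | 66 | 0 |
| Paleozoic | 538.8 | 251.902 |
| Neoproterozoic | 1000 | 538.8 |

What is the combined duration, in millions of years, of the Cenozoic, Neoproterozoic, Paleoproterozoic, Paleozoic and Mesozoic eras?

Each duration: Cenozoic = 66; Neoproterozoic = 461.2; Paleoproterozoic = 900; Paleozoic = 286.898; Mesozoic = 185.902.
Sum: 66 + 461.2 + 900 + 286.898 + 185.902 = 1900 Myr.

1900 million years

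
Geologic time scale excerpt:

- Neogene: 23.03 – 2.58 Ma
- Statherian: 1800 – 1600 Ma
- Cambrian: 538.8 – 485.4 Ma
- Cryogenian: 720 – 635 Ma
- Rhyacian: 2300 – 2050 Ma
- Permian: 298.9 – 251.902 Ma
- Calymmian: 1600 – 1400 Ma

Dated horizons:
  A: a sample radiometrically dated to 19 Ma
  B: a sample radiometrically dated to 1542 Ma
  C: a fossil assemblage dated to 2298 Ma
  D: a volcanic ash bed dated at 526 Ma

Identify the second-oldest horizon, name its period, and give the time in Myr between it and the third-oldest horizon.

B, in the Calymmian; 1016 million years to D

Sorted oldest-first by Ma: C (2298), B (1542), D (526), A (19).
The second oldest is B at 1542 Ma, which lies in 1600–1400 Ma: the Calymmian.
The third oldest is D at 526 Ma; separation = |1542 − 526| = 1016 Myr.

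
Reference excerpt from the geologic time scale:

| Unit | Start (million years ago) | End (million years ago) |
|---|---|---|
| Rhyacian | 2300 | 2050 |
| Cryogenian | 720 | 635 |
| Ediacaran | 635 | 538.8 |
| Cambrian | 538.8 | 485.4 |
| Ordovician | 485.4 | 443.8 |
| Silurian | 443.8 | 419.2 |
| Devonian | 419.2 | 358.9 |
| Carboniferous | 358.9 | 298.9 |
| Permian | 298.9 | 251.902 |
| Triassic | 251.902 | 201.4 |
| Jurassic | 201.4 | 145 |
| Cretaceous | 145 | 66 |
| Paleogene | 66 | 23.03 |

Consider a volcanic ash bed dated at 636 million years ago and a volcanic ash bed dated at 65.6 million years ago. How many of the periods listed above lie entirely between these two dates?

10

The older date is 636 Ma and the younger is 65.6 Ma.
Periods with start < 636 and end > 65.6 Ma: Ediacaran (635–538.8), Cambrian (538.8–485.4), Ordovician (485.4–443.8), Silurian (443.8–419.2), Devonian (419.2–358.9), Carboniferous (358.9–298.9), Permian (298.9–251.902), Triassic (251.902–201.4), Jurassic (201.4–145), Cretaceous (145–66).
That is 10 complete periods.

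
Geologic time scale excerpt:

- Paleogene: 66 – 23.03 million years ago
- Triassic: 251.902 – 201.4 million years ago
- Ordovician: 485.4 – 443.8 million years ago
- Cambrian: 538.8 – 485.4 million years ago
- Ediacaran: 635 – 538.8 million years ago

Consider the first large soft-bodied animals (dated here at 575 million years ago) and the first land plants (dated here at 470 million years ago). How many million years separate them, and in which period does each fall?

105 million years apart; the first in the Ediacaran, the second in the Ordovician

Elapsed time: 575 − 470 = 105 Myr.
575 Ma lies within 635–538.8 Ma: Ediacaran.
470 Ma lies within 485.4–443.8 Ma: Ordovician.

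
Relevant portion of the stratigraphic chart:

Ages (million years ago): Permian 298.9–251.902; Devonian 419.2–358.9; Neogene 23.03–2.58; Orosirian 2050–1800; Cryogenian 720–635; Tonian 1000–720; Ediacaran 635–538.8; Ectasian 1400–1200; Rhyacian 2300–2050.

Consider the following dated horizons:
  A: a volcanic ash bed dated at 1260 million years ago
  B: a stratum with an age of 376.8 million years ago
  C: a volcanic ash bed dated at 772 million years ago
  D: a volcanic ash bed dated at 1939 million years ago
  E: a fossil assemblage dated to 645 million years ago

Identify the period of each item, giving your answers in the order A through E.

A: 1260 Ma lies in 1400–1200 Ma, so Ectasian.
B: 376.8 Ma lies in 419.2–358.9 Ma, so Devonian.
C: 772 Ma lies in 1000–720 Ma, so Tonian.
D: 1939 Ma lies in 2050–1800 Ma, so Orosirian.
E: 645 Ma lies in 720–635 Ma, so Cryogenian.

A — Ectasian; B — Devonian; C — Tonian; D — Orosirian; E — Cryogenian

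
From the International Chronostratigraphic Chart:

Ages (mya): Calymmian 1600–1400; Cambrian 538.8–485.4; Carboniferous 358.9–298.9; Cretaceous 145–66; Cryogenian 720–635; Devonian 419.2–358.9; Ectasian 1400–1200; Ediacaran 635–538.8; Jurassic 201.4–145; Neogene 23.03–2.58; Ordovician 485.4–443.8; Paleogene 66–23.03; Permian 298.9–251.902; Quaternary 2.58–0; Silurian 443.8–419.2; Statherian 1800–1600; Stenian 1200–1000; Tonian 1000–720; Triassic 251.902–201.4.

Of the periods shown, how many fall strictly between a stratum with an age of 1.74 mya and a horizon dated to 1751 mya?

1751 Ma sits inside the Statherian (1800–1600) and 1.74 Ma inside the Quaternary (2.58–0); neither of those is wholly between the two dates.
The listed periods lying completely between them are Calymmian, Ectasian, Stenian, Tonian, Cryogenian, Ediacaran, Cambrian, Ordovician, Silurian, Devonian, Carboniferous, Permian, Triassic, Jurassic, Cretaceous, Paleogene, Neogene — 17 in all.

17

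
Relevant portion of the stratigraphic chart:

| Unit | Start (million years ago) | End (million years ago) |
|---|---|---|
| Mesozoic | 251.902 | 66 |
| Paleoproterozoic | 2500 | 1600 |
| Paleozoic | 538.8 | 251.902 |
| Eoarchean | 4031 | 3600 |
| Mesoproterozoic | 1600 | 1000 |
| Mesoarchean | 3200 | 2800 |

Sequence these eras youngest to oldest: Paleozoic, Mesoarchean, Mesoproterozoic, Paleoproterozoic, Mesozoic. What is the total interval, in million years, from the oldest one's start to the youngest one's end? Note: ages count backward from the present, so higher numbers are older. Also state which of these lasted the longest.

From the excerpt: Paleozoic 538.8–251.902; Mesoarchean 3200–2800; Mesoproterozoic 1600–1000; Paleoproterozoic 2500–1600; Mesozoic 251.902–66 (Ma).
Larger Ma is earlier, so the oldest is Mesoarchean and the youngest is Mesozoic; youngest to oldest: Mesozoic, Paleozoic, Mesoproterozoic, Paleoproterozoic, Mesoarchean.
Oldest start 3200 minus youngest end 66 gives 3134 Myr overall.
Individual lengths (start − end): Mesozoic 185.902; Paleoproterozoic 900; Mesoarchean 400; Paleozoic 286.898; Mesoproterozoic 600. The largest is Paleoproterozoic at 900 Myr.

Mesozoic → Paleozoic → Mesoproterozoic → Paleoproterozoic → Mesoarchean; total span 3134 Myr; longest is Paleoproterozoic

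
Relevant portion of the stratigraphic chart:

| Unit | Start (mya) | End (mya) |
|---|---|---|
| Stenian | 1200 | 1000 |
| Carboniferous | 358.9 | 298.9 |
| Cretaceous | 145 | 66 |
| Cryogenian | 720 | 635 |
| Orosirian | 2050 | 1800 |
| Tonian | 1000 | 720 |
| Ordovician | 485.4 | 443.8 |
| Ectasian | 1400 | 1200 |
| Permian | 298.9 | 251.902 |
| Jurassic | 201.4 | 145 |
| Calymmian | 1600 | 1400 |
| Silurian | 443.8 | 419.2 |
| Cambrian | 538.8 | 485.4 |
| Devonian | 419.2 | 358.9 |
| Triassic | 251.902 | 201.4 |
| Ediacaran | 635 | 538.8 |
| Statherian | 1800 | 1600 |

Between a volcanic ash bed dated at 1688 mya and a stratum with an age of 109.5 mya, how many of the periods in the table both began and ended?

1688 Ma sits inside the Statherian (1800–1600) and 109.5 Ma inside the Cretaceous (145–66); neither of those is wholly between the two dates.
The listed periods lying completely between them are Calymmian, Ectasian, Stenian, Tonian, Cryogenian, Ediacaran, Cambrian, Ordovician, Silurian, Devonian, Carboniferous, Permian, Triassic, Jurassic — 14 in all.

14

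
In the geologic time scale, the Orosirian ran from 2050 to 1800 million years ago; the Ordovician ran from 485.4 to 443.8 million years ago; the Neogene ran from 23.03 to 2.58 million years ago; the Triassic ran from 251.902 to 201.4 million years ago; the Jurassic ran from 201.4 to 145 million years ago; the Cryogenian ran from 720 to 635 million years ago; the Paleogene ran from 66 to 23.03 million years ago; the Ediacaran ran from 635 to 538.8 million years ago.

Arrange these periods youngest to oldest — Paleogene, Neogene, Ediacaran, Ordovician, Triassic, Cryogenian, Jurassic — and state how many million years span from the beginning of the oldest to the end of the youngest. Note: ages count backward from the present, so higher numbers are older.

Start ages (Ma): Cryogenian 720, Ediacaran 635, Ordovician 485.4, Triassic 251.902, Jurassic 201.4, Paleogene 66, Neogene 23.03.
Ordered youngest to oldest: Neogene, Paleogene, Jurassic, Triassic, Ordovician, Ediacaran, Cryogenian.
Span = 720 − 2.58 = 717.42 Myr.

Neogene, Paleogene, Jurassic, Triassic, Ordovician, Ediacaran, Cryogenian; total span 717.42 Myr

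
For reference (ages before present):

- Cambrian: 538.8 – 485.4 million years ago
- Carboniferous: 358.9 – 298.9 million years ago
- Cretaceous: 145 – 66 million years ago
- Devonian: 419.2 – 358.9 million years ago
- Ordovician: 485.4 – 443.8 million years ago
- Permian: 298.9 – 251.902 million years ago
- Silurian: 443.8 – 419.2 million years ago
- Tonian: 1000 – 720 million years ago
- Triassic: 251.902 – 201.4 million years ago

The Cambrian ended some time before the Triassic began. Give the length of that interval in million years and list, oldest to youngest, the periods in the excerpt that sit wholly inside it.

233.498 million years; Ordovician, Silurian, Devonian, Carboniferous, Permian

The Cambrian closes at 485.4 Ma and the Triassic opens at 251.902 Ma, so the interval is 485.4 − 251.902 = 233.498 Myr.
A period fits inside if it starts at or after 485.4 Ma and ends at or before 251.902 Ma; oldest first that gives Ordovician, Silurian, Devonian, Carboniferous, Permian.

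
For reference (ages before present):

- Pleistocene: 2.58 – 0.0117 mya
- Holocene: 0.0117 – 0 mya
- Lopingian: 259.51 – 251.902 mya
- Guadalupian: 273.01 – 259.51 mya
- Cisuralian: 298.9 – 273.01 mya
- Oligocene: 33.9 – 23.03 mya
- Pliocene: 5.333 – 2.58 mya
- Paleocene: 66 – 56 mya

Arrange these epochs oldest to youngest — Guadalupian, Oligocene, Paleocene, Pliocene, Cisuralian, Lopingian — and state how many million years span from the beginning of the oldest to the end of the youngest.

Cisuralian → Guadalupian → Lopingian → Paleocene → Oligocene → Pliocene; total span 296.32 Myr

From the excerpt: Guadalupian 273.01–259.51; Oligocene 33.9–23.03; Paleocene 66–56; Pliocene 5.333–2.58; Cisuralian 298.9–273.01; Lopingian 259.51–251.902 (Ma).
Larger Ma is earlier, so the oldest is Cisuralian and the youngest is Pliocene; oldest to youngest: Cisuralian, Guadalupian, Lopingian, Paleocene, Oligocene, Pliocene.
Oldest start 298.9 minus youngest end 2.58 gives 296.32 Myr overall.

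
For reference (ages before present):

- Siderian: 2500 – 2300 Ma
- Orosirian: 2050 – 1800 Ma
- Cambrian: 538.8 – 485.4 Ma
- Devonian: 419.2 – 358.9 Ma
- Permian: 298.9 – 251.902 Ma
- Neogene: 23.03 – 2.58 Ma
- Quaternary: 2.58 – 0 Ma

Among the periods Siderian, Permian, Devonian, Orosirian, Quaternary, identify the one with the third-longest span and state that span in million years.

Devonian, 60.3 million years

Durations: Siderian 200; Permian 46.998; Devonian 60.3; Orosirian 250; Quaternary 2.58 Myr.
Sorted longest-first: Orosirian (250), Siderian (200), Devonian (60.3), Permian (46.998), Quaternary (2.58).
The third longest is Devonian at 60.3 Myr.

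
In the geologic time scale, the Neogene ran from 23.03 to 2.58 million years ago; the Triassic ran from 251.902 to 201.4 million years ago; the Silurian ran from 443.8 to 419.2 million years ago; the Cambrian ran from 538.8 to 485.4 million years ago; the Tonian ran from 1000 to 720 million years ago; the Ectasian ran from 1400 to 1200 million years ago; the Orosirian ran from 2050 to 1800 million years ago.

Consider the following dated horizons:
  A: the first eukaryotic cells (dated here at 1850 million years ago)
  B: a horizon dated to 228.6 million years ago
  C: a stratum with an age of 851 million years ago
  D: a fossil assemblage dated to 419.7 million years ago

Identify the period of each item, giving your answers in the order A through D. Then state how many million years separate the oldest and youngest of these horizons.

A: 1850 Ma lies in 2050–1800 Ma, so Orosirian.
B: 228.6 Ma lies in 251.902–201.4 Ma, so Triassic.
C: 851 Ma lies in 1000–720 Ma, so Tonian.
D: 419.7 Ma lies in 443.8–419.2 Ma, so Silurian.
Oldest = 1850 Ma, youngest = 228.6 Ma → span 1621.4 Myr.

A — Orosirian; B — Triassic; C — Tonian; D — Silurian; span 1621.4 million years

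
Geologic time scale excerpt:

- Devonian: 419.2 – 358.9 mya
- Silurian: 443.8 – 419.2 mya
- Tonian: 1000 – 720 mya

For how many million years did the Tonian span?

280 million years

1000 − 720 = 280 million years.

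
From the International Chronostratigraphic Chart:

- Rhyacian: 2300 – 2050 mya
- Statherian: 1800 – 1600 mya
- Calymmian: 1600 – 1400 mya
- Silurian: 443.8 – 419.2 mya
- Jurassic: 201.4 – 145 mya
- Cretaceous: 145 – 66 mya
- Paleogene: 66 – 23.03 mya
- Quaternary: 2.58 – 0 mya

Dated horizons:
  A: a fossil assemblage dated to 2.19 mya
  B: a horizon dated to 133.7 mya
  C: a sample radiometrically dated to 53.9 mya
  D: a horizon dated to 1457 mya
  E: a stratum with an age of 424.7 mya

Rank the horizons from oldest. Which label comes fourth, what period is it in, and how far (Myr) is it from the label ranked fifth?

C, in the Paleogene; 51.71 million years to A

Sorted oldest-first by Ma: D (1457), E (424.7), B (133.7), C (53.9), A (2.19).
The fourth oldest is C at 53.9 Ma, which lies in 66–23.03 Ma: the Paleogene.
The fifth oldest is A at 2.19 Ma; separation = |53.9 − 2.19| = 51.71 Myr.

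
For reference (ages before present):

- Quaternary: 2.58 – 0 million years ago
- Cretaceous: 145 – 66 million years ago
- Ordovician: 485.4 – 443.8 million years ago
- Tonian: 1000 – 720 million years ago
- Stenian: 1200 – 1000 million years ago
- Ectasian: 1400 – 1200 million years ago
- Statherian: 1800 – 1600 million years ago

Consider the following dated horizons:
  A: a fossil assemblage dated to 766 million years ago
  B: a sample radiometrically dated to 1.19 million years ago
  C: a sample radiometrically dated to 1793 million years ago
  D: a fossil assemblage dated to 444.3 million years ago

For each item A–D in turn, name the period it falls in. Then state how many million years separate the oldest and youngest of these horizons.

Match each age against the start–end ranges in the excerpt: A = 766 Ma → Tonian (1000–720); B = 1.19 Ma → Quaternary (2.58–0); C = 1793 Ma → Statherian (1800–1600); D = 444.3 Ma → Ordovician (485.4–443.8).
The largest age is 1793 Ma and the smallest is 1.19 Ma; their difference is 1791.81 Myr.

A — Tonian; B — Quaternary; C — Statherian; D — Ordovician; span 1791.81 million years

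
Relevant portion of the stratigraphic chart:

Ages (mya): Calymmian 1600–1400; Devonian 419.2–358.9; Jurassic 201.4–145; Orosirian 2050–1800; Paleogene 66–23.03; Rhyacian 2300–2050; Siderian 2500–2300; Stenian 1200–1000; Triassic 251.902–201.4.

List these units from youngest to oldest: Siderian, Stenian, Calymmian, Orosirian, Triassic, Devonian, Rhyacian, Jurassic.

Jurassic, Triassic, Devonian, Stenian, Calymmian, Orosirian, Rhyacian, Siderian

The oldest of these is Siderian (starts 2500 Ma) and the youngest is Jurassic (ends 145 Ma).
In between, by decreasing start age: Rhyacian (2300), Orosirian (2050), Calymmian (1600), Stenian (1200), Devonian (419.2), Triassic (251.902).
Listing youngest first means reversing that sequence.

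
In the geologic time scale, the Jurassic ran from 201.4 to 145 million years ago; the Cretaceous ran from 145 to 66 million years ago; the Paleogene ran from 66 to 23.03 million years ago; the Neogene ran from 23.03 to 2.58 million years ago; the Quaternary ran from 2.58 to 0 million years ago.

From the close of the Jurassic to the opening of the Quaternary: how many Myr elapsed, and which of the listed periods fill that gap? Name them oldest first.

The Jurassic closes at 145 Ma and the Quaternary opens at 2.58 Ma, so the interval is 145 − 2.58 = 142.42 Myr.
A period fits inside if it starts at or after 145 Ma and ends at or before 2.58 Ma; oldest first that gives Cretaceous, Paleogene, Neogene.

142.42 million years; Cretaceous, Paleogene, Neogene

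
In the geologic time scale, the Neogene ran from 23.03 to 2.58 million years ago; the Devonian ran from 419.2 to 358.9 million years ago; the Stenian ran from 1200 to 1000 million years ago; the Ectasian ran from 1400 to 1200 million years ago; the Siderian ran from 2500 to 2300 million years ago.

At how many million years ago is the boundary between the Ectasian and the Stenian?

The Ectasian ends and the Stenian begins at 1200 million years ago.

1200 million years ago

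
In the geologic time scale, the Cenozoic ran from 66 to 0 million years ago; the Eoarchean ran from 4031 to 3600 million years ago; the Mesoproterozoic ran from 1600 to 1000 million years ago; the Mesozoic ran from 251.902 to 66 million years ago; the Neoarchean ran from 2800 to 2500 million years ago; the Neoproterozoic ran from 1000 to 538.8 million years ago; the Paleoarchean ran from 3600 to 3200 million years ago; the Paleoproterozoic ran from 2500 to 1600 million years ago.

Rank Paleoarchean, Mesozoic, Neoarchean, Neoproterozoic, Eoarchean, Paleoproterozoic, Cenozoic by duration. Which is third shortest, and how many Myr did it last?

Start − end for each: Paleoarchean 3600 − 3200 = 400; Mesozoic 251.902 − 66 = 185.902; Neoarchean 2800 − 2500 = 300; Neoproterozoic 1000 − 538.8 = 461.2; Eoarchean 4031 − 3600 = 431; Paleoproterozoic 2500 − 1600 = 900; Cenozoic 66 − 0 = 66.
Ranking these from shortest: Cenozoic < Mesozoic < Neoarchean < Paleoarchean < Eoarchean < Neoproterozoic < Paleoproterozoic.
Position 3 in that ranking is Neoarchean, which lasted 300 Myr.

Neoarchean, 300 million years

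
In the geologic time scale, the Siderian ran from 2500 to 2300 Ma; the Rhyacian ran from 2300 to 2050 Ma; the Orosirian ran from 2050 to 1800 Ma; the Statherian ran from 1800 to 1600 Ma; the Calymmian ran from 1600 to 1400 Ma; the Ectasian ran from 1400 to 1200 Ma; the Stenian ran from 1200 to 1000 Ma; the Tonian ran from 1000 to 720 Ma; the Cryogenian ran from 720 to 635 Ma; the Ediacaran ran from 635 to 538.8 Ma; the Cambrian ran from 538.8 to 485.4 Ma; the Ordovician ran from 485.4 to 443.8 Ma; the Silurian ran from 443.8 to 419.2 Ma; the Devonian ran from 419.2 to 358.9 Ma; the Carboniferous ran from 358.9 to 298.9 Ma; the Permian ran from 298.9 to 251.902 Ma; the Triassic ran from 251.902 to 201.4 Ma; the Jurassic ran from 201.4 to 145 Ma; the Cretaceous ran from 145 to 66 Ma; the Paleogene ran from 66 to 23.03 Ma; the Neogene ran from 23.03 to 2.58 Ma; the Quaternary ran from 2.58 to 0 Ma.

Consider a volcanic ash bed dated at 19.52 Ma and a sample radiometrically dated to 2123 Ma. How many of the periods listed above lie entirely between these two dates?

2123 Ma sits inside the Rhyacian (2300–2050) and 19.52 Ma inside the Neogene (23.03–2.58); neither of those is wholly between the two dates.
The listed periods lying completely between them are Orosirian, Statherian, Calymmian, Ectasian, Stenian, Tonian, Cryogenian, Ediacaran, Cambrian, Ordovician, Silurian, Devonian, Carboniferous, Permian, Triassic, Jurassic, Cretaceous, Paleogene — 18 in all.

18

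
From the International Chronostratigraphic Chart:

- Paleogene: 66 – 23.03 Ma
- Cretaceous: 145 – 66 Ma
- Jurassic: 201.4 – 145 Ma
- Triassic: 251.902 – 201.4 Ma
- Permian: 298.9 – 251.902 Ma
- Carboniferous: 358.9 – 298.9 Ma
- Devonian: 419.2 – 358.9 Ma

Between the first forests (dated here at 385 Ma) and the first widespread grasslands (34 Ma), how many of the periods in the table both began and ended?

5

The older date is 385 Ma and the younger is 34 Ma.
Periods with start < 385 and end > 34 Ma: Carboniferous (358.9–298.9), Permian (298.9–251.902), Triassic (251.902–201.4), Jurassic (201.4–145), Cretaceous (145–66).
That is 5 complete periods.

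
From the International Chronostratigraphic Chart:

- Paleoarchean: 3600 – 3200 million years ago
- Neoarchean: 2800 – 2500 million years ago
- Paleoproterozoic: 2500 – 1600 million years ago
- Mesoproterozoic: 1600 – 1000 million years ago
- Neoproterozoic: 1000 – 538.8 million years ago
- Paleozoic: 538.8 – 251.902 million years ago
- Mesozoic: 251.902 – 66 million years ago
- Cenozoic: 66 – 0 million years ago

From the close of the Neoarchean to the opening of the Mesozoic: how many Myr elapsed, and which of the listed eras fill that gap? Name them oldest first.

2248.098 million years; Paleoproterozoic, Mesoproterozoic, Neoproterozoic, Paleozoic

End of Neoarchean = 2500 Ma; start of Mesozoic = 251.902 Ma.
Gap = 2500 − 251.902 = 2248.098 Myr.
Eras wholly inside 2500–251.902 Ma: Paleoproterozoic (2500–1600), Mesoproterozoic (1600–1000), Neoproterozoic (1000–538.8), Paleozoic (538.8–251.902).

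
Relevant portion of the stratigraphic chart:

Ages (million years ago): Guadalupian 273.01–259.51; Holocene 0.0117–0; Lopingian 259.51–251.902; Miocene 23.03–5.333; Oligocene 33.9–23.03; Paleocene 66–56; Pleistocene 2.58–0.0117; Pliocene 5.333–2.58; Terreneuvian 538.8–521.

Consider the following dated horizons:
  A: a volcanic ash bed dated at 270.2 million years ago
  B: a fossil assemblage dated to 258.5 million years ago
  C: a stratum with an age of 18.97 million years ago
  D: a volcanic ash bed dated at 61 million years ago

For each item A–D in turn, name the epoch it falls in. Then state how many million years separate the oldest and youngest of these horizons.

A — Guadalupian; B — Lopingian; C — Miocene; D — Paleocene; span 251.23 million years

A: 270.2 Ma lies in 273.01–259.51 Ma, so Guadalupian.
B: 258.5 Ma lies in 259.51–251.902 Ma, so Lopingian.
C: 18.97 Ma lies in 23.03–5.333 Ma, so Miocene.
D: 61 Ma lies in 66–56 Ma, so Paleocene.
Oldest = 270.2 Ma, youngest = 18.97 Ma → span 251.23 Myr.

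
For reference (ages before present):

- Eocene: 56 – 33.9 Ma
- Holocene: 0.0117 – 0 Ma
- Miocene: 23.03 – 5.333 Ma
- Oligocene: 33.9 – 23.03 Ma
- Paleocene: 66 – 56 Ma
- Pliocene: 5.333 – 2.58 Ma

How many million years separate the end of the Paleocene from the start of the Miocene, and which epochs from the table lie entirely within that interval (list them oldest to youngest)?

32.97 million years; Eocene, Oligocene

End of Paleocene = 56 Ma; start of Miocene = 23.03 Ma.
Gap = 56 − 23.03 = 32.97 Myr.
Epochs wholly inside 56–23.03 Ma: Eocene (56–33.9), Oligocene (33.9–23.03).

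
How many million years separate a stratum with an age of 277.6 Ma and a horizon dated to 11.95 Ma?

277.6 − 11.95 = 265.65 million years.

265.65 million years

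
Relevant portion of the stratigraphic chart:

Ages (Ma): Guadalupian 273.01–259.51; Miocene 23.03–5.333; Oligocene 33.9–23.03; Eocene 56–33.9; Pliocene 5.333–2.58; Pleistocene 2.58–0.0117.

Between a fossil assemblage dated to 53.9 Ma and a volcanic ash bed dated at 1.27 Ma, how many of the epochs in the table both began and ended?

53.9 Ma sits inside the Eocene (56–33.9) and 1.27 Ma inside the Pleistocene (2.58–0.0117); neither of those is wholly between the two dates.
The listed epochs lying completely between them are Oligocene, Miocene, Pliocene — 3 in all.

3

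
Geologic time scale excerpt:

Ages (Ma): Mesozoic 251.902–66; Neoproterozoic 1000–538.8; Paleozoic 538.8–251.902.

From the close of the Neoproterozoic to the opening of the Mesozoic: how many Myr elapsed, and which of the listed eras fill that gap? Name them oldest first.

End of Neoproterozoic = 538.8 Ma; start of Mesozoic = 251.902 Ma.
Gap = 538.8 − 251.902 = 286.898 Myr.
Eras wholly inside 538.8–251.902 Ma: Paleozoic (538.8–251.902).

286.898 million years; Paleozoic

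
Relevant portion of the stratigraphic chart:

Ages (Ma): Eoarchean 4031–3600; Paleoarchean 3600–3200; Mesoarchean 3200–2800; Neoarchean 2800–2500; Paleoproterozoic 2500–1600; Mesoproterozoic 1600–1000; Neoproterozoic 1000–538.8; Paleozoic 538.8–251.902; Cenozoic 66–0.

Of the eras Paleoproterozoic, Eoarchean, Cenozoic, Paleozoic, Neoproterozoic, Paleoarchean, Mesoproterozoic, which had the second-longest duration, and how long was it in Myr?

Start − end for each: Paleoproterozoic 2500 − 1600 = 900; Eoarchean 4031 − 3600 = 431; Cenozoic 66 − 0 = 66; Paleozoic 538.8 − 251.902 = 286.898; Neoproterozoic 1000 − 538.8 = 461.2; Paleoarchean 3600 − 3200 = 400; Mesoproterozoic 1600 − 1000 = 600.
Ranking these from longest: Paleoproterozoic > Mesoproterozoic > Neoproterozoic > Eoarchean > Paleoarchean > Paleozoic > Cenozoic.
Position 2 in that ranking is Mesoproterozoic, which lasted 600 Myr.

Mesoproterozoic, 600 million years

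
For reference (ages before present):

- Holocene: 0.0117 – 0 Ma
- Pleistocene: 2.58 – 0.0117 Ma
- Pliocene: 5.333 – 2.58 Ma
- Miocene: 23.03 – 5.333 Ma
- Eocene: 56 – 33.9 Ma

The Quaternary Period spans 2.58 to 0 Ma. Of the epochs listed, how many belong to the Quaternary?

Epochs inside 2.58–0 Ma: Pleistocene, Holocene — 2 in total.

2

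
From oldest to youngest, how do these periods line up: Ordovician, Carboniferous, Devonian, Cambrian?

Cambrian → Ordovician → Devonian → Carboniferous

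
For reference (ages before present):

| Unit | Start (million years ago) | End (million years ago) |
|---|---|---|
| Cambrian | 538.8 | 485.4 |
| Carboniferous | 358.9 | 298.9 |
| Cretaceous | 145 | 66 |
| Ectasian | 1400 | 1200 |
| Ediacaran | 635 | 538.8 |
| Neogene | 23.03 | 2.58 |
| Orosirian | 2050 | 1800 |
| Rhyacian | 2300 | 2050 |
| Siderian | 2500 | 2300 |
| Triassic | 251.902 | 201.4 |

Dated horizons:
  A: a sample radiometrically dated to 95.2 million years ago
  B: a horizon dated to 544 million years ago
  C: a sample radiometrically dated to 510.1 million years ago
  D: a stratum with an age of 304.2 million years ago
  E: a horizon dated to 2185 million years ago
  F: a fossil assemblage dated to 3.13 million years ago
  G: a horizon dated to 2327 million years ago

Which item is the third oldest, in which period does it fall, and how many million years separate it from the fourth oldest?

B, in the Ediacaran; 33.9 million years to C

Sorted oldest-first by Ma: G (2327), E (2185), B (544), C (510.1), D (304.2), A (95.2), F (3.13).
The third oldest is B at 544 Ma, which lies in 635–538.8 Ma: the Ediacaran.
The fourth oldest is C at 510.1 Ma; separation = |544 − 510.1| = 33.9 Myr.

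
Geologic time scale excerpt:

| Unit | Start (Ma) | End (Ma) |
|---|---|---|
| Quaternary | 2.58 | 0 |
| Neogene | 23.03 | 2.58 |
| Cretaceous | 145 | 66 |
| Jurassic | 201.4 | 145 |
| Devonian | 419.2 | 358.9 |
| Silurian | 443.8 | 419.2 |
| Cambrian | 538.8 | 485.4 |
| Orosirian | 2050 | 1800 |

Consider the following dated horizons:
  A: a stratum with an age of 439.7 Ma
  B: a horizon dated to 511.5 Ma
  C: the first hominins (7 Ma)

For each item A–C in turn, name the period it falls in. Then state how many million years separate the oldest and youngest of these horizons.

A: 439.7 Ma lies in 443.8–419.2 Ma, so Silurian.
B: 511.5 Ma lies in 538.8–485.4 Ma, so Cambrian.
C: 7 Ma lies in 23.03–2.58 Ma, so Neogene.
Oldest = 511.5 Ma, youngest = 7 Ma → span 504.5 Myr.

A — Silurian; B — Cambrian; C — Neogene; span 504.5 million years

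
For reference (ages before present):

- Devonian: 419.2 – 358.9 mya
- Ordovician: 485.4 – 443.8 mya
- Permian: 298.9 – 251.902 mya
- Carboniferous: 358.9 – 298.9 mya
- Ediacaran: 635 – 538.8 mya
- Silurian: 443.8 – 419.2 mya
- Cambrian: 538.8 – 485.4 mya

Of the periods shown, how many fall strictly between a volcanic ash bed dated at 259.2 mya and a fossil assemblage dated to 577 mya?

5

577 Ma sits inside the Ediacaran (635–538.8) and 259.2 Ma inside the Permian (298.9–251.902); neither of those is wholly between the two dates.
The listed periods lying completely between them are Cambrian, Ordovician, Silurian, Devonian, Carboniferous — 5 in all.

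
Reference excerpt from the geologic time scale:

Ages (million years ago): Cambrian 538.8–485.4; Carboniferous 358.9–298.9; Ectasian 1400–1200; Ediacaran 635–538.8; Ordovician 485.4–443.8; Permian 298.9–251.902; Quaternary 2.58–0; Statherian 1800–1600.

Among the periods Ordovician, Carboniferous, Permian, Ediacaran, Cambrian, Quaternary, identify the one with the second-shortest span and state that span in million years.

Durations: Ordovician 41.6; Carboniferous 60; Permian 46.998; Ediacaran 96.2; Cambrian 53.4; Quaternary 2.58 Myr.
Sorted shortest-first: Quaternary (2.58), Ordovician (41.6), Permian (46.998), Cambrian (53.4), Carboniferous (60), Ediacaran (96.2).
The second shortest is Ordovician at 41.6 Myr.

Ordovician, 41.6 million years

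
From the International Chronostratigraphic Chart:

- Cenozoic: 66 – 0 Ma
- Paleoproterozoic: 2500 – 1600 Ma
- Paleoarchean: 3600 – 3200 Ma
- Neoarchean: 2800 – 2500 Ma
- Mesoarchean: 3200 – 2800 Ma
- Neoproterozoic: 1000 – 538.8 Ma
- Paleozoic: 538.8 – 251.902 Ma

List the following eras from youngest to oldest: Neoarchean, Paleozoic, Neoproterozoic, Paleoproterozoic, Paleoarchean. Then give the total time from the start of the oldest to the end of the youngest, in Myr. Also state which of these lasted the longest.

From the excerpt: Neoarchean 2800–2500; Paleozoic 538.8–251.902; Neoproterozoic 1000–538.8; Paleoproterozoic 2500–1600; Paleoarchean 3600–3200 (Ma).
Larger Ma is earlier, so the oldest is Paleoarchean and the youngest is Paleozoic; youngest to oldest: Paleozoic, Neoproterozoic, Paleoproterozoic, Neoarchean, Paleoarchean.
Oldest start 3600 minus youngest end 251.902 gives 3348.098 Myr overall.
Individual lengths (start − end): Neoproterozoic 461.2; Paleoproterozoic 900; Paleozoic 286.898; Neoarchean 300; Paleoarchean 400. The largest is Paleoproterozoic at 900 Myr.

Paleozoic → Neoproterozoic → Paleoproterozoic → Neoarchean → Paleoarchean; total span 3348.098 Myr; longest is Paleoproterozoic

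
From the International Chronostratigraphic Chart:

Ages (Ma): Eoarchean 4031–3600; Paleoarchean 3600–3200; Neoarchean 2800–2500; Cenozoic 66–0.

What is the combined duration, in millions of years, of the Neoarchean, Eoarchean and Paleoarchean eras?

1131 million years

Each duration: Neoarchean = 300; Eoarchean = 431; Paleoarchean = 400.
Sum: 300 + 431 + 400 = 1131 Myr.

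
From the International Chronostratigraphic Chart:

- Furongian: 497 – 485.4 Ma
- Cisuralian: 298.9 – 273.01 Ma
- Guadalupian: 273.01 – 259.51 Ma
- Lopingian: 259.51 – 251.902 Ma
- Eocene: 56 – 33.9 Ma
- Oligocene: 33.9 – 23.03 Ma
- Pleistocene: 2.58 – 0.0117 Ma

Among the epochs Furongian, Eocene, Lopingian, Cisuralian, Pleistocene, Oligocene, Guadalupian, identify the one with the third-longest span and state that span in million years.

Guadalupian, 13.5 million years

Durations: Furongian 11.6; Eocene 22.1; Lopingian 7.608; Cisuralian 25.89; Pleistocene 2.5683; Oligocene 10.87; Guadalupian 13.5 Myr.
Sorted longest-first: Cisuralian (25.89), Eocene (22.1), Guadalupian (13.5), Furongian (11.6), Oligocene (10.87), Lopingian (7.608), Pleistocene (2.5683).
The third longest is Guadalupian at 13.5 Myr.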